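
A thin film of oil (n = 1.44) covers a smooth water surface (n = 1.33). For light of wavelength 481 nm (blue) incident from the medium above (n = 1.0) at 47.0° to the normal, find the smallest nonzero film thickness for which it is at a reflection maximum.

96.9 nm

At the upper boundary (n = 1.0 to n = 1.44) the reflected ray undergoes a half-wave phase shift.
Ray reflecting at the bottom interface goes from n = 1.44 toward n = 1.33: no phase shift.
Net: one phase inversion between the two reflected rays.
With one net inversion, constructive interference in reflection requires 2 n t cos θ_r = (m + ½) λ.
Snell's law: 1.0 sin 47.0° = 1.44 sin θ_r → sin θ_r = 0.508, cos θ_r = 0.861.
Minimum at m = 0: t = λ / (4 n cos θ_r) = 481 / (4 × 1.44 × 0.861) = 96.9 nm.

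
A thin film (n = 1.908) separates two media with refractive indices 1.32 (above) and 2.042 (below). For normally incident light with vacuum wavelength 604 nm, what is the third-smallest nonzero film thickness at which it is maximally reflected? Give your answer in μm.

0.475 μm

At the upper boundary (n = 1.32 to n = 1.908) the reflected ray undergoes a half-wave phase shift.
Bottom surface (1.908 → 2.042): reflection off a higher-index medium gives a half-wave phase shift.
The two reflections carry the same phase change, so no net offset.
With no net inversion, constructive interference in reflection requires 2 n t = m λ.
The third-smallest nonzero thickness corresponds to m = 3: t = m λ / (2 n) = 3.00 × 604 / (2 × 1.908) = 475 nm.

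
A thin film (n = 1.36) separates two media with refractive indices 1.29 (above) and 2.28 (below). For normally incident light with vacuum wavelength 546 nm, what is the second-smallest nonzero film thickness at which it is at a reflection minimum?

Ray reflecting at the top interface goes from n = 1.29 toward n = 1.36: a half-wave phase shift.
Ray reflecting at the bottom interface goes from n = 1.36 toward n = 2.28: a half-wave phase shift.
Zero or two π shifts → no net half-wave offset.
For weak reflection here: 2 n t = (m + ½) λ.
The second-smallest nonzero thickness corresponds to m = 1: t = (m + ½) λ / (2 n) = 1.50 × 546 / (2 × 1.36) = 301 nm.

301 nm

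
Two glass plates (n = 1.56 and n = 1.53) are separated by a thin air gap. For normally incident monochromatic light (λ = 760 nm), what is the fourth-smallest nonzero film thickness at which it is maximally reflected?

Ray reflecting at the top interface goes from n = 1.56 toward n = 1.0: no phase shift.
At the lower boundary (n = 1.0 to n = 1.53) the reflected ray undergoes a half-wave phase shift.
Exactly one π shift → a net half-wave offset.
For bright reflection here: 2 n t = (m + ½) λ.
The fourth-smallest nonzero thickness corresponds to m = 3: t = (m + ½) λ / (2 n) = 3.50 × 760 / (2 × 1.0) = 1330 nm.

1330 nm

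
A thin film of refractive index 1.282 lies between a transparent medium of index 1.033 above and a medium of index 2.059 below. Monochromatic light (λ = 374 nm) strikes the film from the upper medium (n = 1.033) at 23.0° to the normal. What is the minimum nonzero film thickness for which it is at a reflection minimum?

Top surface (1.033 → 1.282): reflection off a higher-index medium gives a half-wave phase shift.
Ray reflecting at the bottom interface goes from n = 1.282 toward n = 2.059: a half-wave phase shift.
Net: no relative phase inversion (both shifts match).
With no net inversion, destructive interference in reflection requires 2 n t cos θ_r = (m + ½) λ.
Snell's law: 1.033 sin 23.0° = 1.282 sin θ_r → sin θ_r = 0.315, cos θ_r = 0.949.
Minimum at m = 0: t = λ / (4 n cos θ_r) = 374 / (4 × 1.282 × 0.949) = 76.8 nm.

76.8 nm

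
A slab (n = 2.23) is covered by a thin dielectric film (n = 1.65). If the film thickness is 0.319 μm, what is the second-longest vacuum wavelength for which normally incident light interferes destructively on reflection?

Top surface (1.0 → 1.65): reflection off a higher-index medium gives a half-wave phase shift.
At the lower boundary (n = 1.65 to n = 2.23) the reflected ray undergoes a half-wave phase shift.
The two reflections carry the same phase change, so no net offset.
With no net inversion, destructive interference in reflection requires 2 n t = (m + ½) λ.
λ = 2 n t / (m + ½). The second-longest wavelength is m = 1: λ = 2 × 1.65 × 319 / 1.50 = 702 nm.

702 nm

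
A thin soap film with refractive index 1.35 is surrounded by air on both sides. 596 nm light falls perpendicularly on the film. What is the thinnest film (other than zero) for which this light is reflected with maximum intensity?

Top surface (1.0 → 1.35): reflection off a higher-index medium gives a half-wave phase shift.
Bottom surface (1.35 → 1.0): reflection off a lower-index medium gives no phase shift.
The two reflections differ by half a wavelength.
With one net inversion, constructive interference in reflection requires 2 n t = (m + ½) λ.
Minimum at m = 0: t = λ / (4 n) = 596 / (4 × 1.35) = 110 nm.

110 nm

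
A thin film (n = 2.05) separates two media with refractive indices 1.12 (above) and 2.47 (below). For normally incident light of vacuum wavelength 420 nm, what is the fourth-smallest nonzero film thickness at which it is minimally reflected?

359 nm

Ray reflecting at the top interface goes from n = 1.12 toward n = 2.05: a half-wave phase shift.
Ray reflecting at the bottom interface goes from n = 2.05 toward n = 2.47: a half-wave phase shift.
The two reflections carry the same phase change, so no net offset.
With no net inversion, destructive interference in reflection requires 2 n t = (m + ½) λ.
The fourth-smallest nonzero thickness corresponds to m = 3: t = (m + ½) λ / (2 n) = 3.50 × 420 / (2 × 2.05) = 359 nm.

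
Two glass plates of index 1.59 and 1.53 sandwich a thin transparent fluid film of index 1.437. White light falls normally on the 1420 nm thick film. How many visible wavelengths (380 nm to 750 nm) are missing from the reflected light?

Top surface (1.59 → 1.437): reflection off a lower-index medium gives no phase shift.
Bottom surface (1.437 → 1.53): reflection off a higher-index medium gives a half-wave phase shift.
The two reflections differ by half a wavelength.
For weak reflection here: 2 n t = m λ.
λ = 2 n t / m = 4081 / m nm.
m=5: 816 nm (IR); m=6: 680 nm (visible); m=7: 583 nm (visible); m=8: 510 nm (visible); m=9: 453 nm (visible); m=10: 408 nm (visible); m=11: 371 nm (UV).

5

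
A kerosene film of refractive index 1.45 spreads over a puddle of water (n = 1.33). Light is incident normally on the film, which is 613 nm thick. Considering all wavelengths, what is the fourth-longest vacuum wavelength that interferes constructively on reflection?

Ray reflecting at the top interface goes from n = 1.0 toward n = 1.45: a half-wave phase shift.
Bottom surface (1.45 → 1.33): reflection off a lower-index medium gives no phase shift.
Exactly one π shift → a net half-wave offset.
So the condition for constructive reflection is 2 n t = (m + ½) λ.
λ = 2 n t / (m + ½). The fourth-longest wavelength is m = 3: λ = 2 × 1.45 × 613 / 3.50 = 508 nm.

508 nm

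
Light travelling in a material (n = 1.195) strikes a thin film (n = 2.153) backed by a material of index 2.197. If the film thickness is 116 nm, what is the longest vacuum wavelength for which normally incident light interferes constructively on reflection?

499 nm

At the upper boundary (n = 1.195 to n = 2.153) the reflected ray undergoes a half-wave phase shift.
Ray reflecting at the bottom interface goes from n = 2.153 toward n = 2.197: a half-wave phase shift.
Net: no relative phase inversion (both shifts match).
With no net inversion, constructive interference in reflection requires 2 n t = m λ.
λ = 2 n t / m. The longest wavelength is m = 1: λ = 2 × 2.153 × 116 / 1.00 = 499 nm.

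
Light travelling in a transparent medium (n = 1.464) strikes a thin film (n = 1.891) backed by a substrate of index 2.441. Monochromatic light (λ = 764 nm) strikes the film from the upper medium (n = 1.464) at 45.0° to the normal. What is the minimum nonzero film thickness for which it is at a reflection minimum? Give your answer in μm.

Ray reflecting at the top interface goes from n = 1.464 toward n = 1.891: a half-wave phase shift.
Ray reflecting at the bottom interface goes from n = 1.891 toward n = 2.441: a half-wave phase shift.
Zero or two π shifts → no net half-wave offset.
With no net inversion, destructive interference in reflection requires 2 n t cos θ_r = (m + ½) λ.
Snell's law: 1.464 sin 45.0° = 1.891 sin θ_r → sin θ_r = 0.547, cos θ_r = 0.837.
Minimum at m = 0: t = λ / (4 n cos θ_r) = 764 / (4 × 1.891 × 0.837) = 121 nm.

0.121 μm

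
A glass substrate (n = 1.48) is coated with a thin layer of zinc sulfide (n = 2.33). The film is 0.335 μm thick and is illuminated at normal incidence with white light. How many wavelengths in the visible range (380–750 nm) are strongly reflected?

At the upper boundary (n = 1.0 to n = 2.33) the reflected ray undergoes a half-wave phase shift.
At the lower boundary (n = 2.33 to n = 1.48) the reflected ray undergoes no phase shift.
Net: one phase inversion between the two reflected rays.
So the condition for constructive reflection is 2 n t = (m + ½) λ.
λ = 2 n t / (m + ½) = 1561 / (m + ½) nm.
m=1: 1041 nm (IR); m=2: 624 nm (visible); m=3: 446 nm (visible); m=4: 347 nm (UV).

2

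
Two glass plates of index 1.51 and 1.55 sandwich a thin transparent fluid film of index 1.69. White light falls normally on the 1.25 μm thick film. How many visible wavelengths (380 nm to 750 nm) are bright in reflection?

Ray reflecting at the top interface goes from n = 1.51 toward n = 1.69: a half-wave phase shift.
At the lower boundary (n = 1.69 to n = 1.55) the reflected ray undergoes no phase shift.
The two reflections differ by half a wavelength.
For strong reflection here: 2 n t = (m + ½) λ.
λ = 2 n t / (m + ½) = 4225 / (m + ½) nm.
m=5: 768 nm (IR); m=6: 650 nm (visible); m=7: 563 nm (visible); m=8: 497 nm (visible); m=9: 445 nm (visible); m=10: 402 nm (visible); m=11: 367 nm (UV).

5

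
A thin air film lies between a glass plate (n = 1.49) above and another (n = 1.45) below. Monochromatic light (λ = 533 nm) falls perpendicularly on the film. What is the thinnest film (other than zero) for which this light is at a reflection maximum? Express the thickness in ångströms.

1333 Å

At the upper boundary (n = 1.49 to n = 1.0) the reflected ray undergoes no phase shift.
Ray reflecting at the bottom interface goes from n = 1.0 toward n = 1.45: a half-wave phase shift.
The two reflections differ by half a wavelength.
With one net inversion, constructive interference in reflection requires 2 n t = (m + ½) λ.
Minimum at m = 0: t = λ / (4 n) = 533 / (4 × 1.0) = 133 nm.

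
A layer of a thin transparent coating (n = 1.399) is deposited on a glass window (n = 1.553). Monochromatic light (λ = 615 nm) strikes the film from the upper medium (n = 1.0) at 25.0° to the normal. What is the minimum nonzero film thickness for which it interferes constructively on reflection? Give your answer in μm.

0.231 μm

At the upper boundary (n = 1.0 to n = 1.399) the reflected ray undergoes a half-wave phase shift.
At the lower boundary (n = 1.399 to n = 1.553) the reflected ray undergoes a half-wave phase shift.
Zero or two π shifts → no net half-wave offset.
For maximum reflection here: 2 n t cos θ_r = m λ.
Snell's law: 1.0 sin 25.0° = 1.399 sin θ_r → sin θ_r = 0.302, cos θ_r = 0.953.
Minimum nonzero at m = 1: t = λ / (2 n cos θ_r) = 615 / (2 × 1.399 × 0.953) = 231 nm.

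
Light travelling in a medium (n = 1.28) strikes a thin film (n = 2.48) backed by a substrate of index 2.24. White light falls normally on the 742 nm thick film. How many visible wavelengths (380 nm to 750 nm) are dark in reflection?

At the upper boundary (n = 1.28 to n = 2.48) the reflected ray undergoes a half-wave phase shift.
Bottom surface (2.48 → 2.24): reflection off a lower-index medium gives no phase shift.
Net: one phase inversion between the two reflected rays.
With one net inversion, destructive interference in reflection requires 2 n t = m λ.
λ = 2 n t / m = 3680 / m nm.
m=4: 920 nm (IR); m=5: 736 nm (visible); m=6: 613 nm (visible); m=7: 526 nm (visible); m=8: 460 nm (visible); m=9: 409 nm (visible); m=10: 368 nm (UV).

5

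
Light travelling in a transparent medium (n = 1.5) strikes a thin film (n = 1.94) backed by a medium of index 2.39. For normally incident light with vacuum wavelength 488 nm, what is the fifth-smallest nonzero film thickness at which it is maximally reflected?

At the upper boundary (n = 1.5 to n = 1.94) the reflected ray undergoes a half-wave phase shift.
Bottom surface (1.94 → 2.39): reflection off a higher-index medium gives a half-wave phase shift.
The two reflections carry the same phase change, so no net offset.
So the condition for constructive reflection is 2 n t = m λ.
The fifth-smallest nonzero thickness corresponds to m = 5: t = m λ / (2 n) = 5.00 × 488 / (2 × 1.94) = 629 nm.

629 nm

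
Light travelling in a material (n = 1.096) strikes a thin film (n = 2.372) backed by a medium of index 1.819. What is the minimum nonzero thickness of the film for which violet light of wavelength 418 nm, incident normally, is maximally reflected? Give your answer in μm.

At the upper boundary (n = 1.096 to n = 2.372) the reflected ray undergoes a half-wave phase shift.
At the lower boundary (n = 2.372 to n = 1.819) the reflected ray undergoes no phase shift.
The two reflections differ by half a wavelength.
With one net inversion, constructive interference in reflection requires 2 n t = (m + ½) λ.
Minimum at m = 0: t = λ / (4 n) = 418 / (4 × 2.372) = 44.1 nm.

0.0441 μm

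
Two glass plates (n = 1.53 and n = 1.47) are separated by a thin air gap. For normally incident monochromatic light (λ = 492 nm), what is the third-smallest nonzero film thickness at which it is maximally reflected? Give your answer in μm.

Top surface (1.53 → 1.0): reflection off a lower-index medium gives no phase shift.
Ray reflecting at the bottom interface goes from n = 1.0 toward n = 1.47: a half-wave phase shift.
Exactly one π shift → a net half-wave offset.
For strong reflection here: 2 n t = (m + ½) λ.
The third-smallest nonzero thickness corresponds to m = 2: t = (m + ½) λ / (2 n) = 2.50 × 492 / (2 × 1.0) = 615 nm.

0.615 μm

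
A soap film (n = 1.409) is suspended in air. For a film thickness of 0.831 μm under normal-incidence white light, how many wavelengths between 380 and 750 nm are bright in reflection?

3

Ray reflecting at the top interface goes from n = 1.0 toward n = 1.409: a half-wave phase shift.
Bottom surface (1.409 → 1.0): reflection off a lower-index medium gives no phase shift.
The two reflections differ by half a wavelength.
For maximum reflection here: 2 n t = (m + ½) λ.
λ = 2 n t / (m + ½) = 2342 / (m + ½) nm.
m=2: 937 nm (IR); m=3: 669 nm (visible); m=4: 520 nm (visible); m=5: 426 nm (visible); m=6: 360 nm (UV).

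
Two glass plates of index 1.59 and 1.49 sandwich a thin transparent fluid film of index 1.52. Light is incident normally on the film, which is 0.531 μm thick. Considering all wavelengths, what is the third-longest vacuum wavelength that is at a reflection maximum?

538 nm

Ray reflecting at the top interface goes from n = 1.59 toward n = 1.52: no phase shift.
Bottom surface (1.52 → 1.49): reflection off a lower-index medium gives no phase shift.
Zero or two π shifts → no net half-wave offset.
For bright reflection here: 2 n t = m λ.
λ = 2 n t / m. The third-longest wavelength is m = 3: λ = 2 × 1.52 × 531 / 3.00 = 538 nm.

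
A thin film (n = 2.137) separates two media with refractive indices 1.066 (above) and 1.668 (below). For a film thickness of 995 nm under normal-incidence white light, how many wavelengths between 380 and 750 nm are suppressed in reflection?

6

At the upper boundary (n = 1.066 to n = 2.137) the reflected ray undergoes a half-wave phase shift.
Bottom surface (2.137 → 1.668): reflection off a lower-index medium gives no phase shift.
Exactly one π shift → a net half-wave offset.
So the condition for destructive reflection is 2 n t = m λ.
λ = 2 n t / m = 4253 / m nm.
m=5: 851 nm (IR); m=6: 709 nm (visible); m=7: 608 nm (visible); m=8: 532 nm (visible); m=9: 473 nm (visible); m=10: 425 nm (visible); m=11: 387 nm (visible); m=12: 354 nm (UV).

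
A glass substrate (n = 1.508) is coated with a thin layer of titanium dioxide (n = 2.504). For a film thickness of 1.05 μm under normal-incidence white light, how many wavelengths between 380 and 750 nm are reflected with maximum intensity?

7

At the upper boundary (n = 1.0 to n = 2.504) the reflected ray undergoes a half-wave phase shift.
At the lower boundary (n = 2.504 to n = 1.508) the reflected ray undergoes no phase shift.
Exactly one π shift → a net half-wave offset.
So the condition for constructive reflection is 2 n t = (m + ½) λ.
λ = 2 n t / (m + ½) = 5258 / (m + ½) nm.
m=6: 809 nm (IR); m=7: 701 nm (visible); m=8: 619 nm (visible); m=9: 554 nm (visible); m=10: 501 nm (visible); m=11: 457 nm (visible); m=12: 421 nm (visible); m=13: 390 nm (visible); m=14: 363 nm (UV).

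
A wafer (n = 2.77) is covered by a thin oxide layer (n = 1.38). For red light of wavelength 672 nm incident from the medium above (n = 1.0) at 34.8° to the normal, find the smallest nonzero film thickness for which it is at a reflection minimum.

At the upper boundary (n = 1.0 to n = 1.38) the reflected ray undergoes a half-wave phase shift.
Bottom surface (1.38 → 2.77): reflection off a higher-index medium gives a half-wave phase shift.
Net: no relative phase inversion (both shifts match).
With no net inversion, destructive interference in reflection requires 2 n t cos θ_r = (m + ½) λ.
Snell's law: 1.0 sin 34.8° = 1.38 sin θ_r → sin θ_r = 0.414, cos θ_r = 0.910.
Minimum at m = 0: t = λ / (4 n cos θ_r) = 672 / (4 × 1.38 × 0.910) = 134 nm.

134 nm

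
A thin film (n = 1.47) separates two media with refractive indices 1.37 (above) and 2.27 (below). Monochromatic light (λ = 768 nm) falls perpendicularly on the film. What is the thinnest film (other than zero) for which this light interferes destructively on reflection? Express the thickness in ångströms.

1306 Å

Top surface (1.37 → 1.47): reflection off a higher-index medium gives a half-wave phase shift.
Bottom surface (1.47 → 2.27): reflection off a higher-index medium gives a half-wave phase shift.
Zero or two π shifts → no net half-wave offset.
For minimum reflection here: 2 n t = (m + ½) λ.
Minimum at m = 0: t = λ / (4 n) = 768 / (4 × 1.47) = 131 nm.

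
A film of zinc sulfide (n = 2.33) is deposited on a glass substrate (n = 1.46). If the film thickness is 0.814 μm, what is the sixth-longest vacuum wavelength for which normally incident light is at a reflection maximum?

690 nm

Top surface (1.0 → 2.33): reflection off a higher-index medium gives a half-wave phase shift.
Bottom surface (2.33 → 1.46): reflection off a lower-index medium gives no phase shift.
Net: one phase inversion between the two reflected rays.
With one net inversion, constructive interference in reflection requires 2 n t = (m + ½) λ.
λ = 2 n t / (m + ½). The sixth-longest wavelength is m = 5: λ = 2 × 2.33 × 814 / 5.50 = 690 nm.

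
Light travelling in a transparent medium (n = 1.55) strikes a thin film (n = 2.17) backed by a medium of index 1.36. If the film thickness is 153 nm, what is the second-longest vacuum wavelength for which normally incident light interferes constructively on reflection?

443 nm

Ray reflecting at the top interface goes from n = 1.55 toward n = 2.17: a half-wave phase shift.
Bottom surface (2.17 → 1.36): reflection off a lower-index medium gives no phase shift.
Exactly one π shift → a net half-wave offset.
So the condition for constructive reflection is 2 n t = (m + ½) λ.
λ = 2 n t / (m + ½). The second-longest wavelength is m = 1: λ = 2 × 2.17 × 153 / 1.50 = 443 nm.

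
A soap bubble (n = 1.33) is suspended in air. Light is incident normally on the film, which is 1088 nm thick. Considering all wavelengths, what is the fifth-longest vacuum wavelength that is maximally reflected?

643 nm

Ray reflecting at the top interface goes from n = 1.0 toward n = 1.33: a half-wave phase shift.
At the lower boundary (n = 1.33 to n = 1.0) the reflected ray undergoes no phase shift.
The two reflections differ by half a wavelength.
With one net inversion, constructive interference in reflection requires 2 n t = (m + ½) λ.
λ = 2 n t / (m + ½). The fifth-longest wavelength is m = 4: λ = 2 × 1.33 × 1088 / 4.50 = 643 nm.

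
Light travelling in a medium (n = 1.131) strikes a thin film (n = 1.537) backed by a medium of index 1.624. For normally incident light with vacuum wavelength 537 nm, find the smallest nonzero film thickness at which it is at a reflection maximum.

Top surface (1.131 → 1.537): reflection off a higher-index medium gives a half-wave phase shift.
At the lower boundary (n = 1.537 to n = 1.624) the reflected ray undergoes a half-wave phase shift.
Net: no relative phase inversion (both shifts match).
For maximum reflection here: 2 n t = m λ.
Minimum nonzero at m = 1: t = λ / (2 n) = 537 / (2 × 1.537) = 175 nm.

175 nm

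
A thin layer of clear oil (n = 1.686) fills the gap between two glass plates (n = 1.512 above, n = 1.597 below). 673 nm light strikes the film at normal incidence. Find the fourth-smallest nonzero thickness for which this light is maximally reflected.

Ray reflecting at the top interface goes from n = 1.512 toward n = 1.686: a half-wave phase shift.
At the lower boundary (n = 1.686 to n = 1.597) the reflected ray undergoes no phase shift.
Net: one phase inversion between the two reflected rays.
So the condition for constructive reflection is 2 n t = (m + ½) λ.
The fourth-smallest nonzero thickness corresponds to m = 3: t = (m + ½) λ / (2 n) = 3.50 × 673 / (2 × 1.686) = 699 nm.

699 nm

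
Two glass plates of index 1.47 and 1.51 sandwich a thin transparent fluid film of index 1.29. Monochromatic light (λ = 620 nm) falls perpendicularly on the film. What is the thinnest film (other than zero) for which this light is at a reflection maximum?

120 nm

Top surface (1.47 → 1.29): reflection off a lower-index medium gives no phase shift.
Bottom surface (1.29 → 1.51): reflection off a higher-index medium gives a half-wave phase shift.
The two reflections differ by half a wavelength.
For bright reflection here: 2 n t = (m + ½) λ.
Minimum at m = 0: t = λ / (4 n) = 620 / (4 × 1.29) = 120 nm.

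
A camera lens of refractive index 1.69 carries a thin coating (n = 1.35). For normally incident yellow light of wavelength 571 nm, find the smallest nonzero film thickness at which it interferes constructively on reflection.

211 nm

Top surface (1.0 → 1.35): reflection off a higher-index medium gives a half-wave phase shift.
Ray reflecting at the bottom interface goes from n = 1.35 toward n = 1.69: a half-wave phase shift.
Zero or two π shifts → no net half-wave offset.
With no net inversion, constructive interference in reflection requires 2 n t = m λ.
Minimum nonzero at m = 1: t = λ / (2 n) = 571 / (2 × 1.35) = 211 nm.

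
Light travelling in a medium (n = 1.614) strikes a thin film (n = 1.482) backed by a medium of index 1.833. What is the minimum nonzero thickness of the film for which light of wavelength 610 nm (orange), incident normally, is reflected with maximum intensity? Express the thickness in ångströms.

1029 Å

At the upper boundary (n = 1.614 to n = 1.482) the reflected ray undergoes no phase shift.
Bottom surface (1.482 → 1.833): reflection off a higher-index medium gives a half-wave phase shift.
The two reflections differ by half a wavelength.
So the condition for constructive reflection is 2 n t = (m + ½) λ.
Minimum at m = 0: t = λ / (4 n) = 610 / (4 × 1.482) = 103 nm.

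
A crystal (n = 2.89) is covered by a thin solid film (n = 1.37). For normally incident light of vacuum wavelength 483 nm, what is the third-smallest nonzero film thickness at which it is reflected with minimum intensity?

441 nm

At the upper boundary (n = 1.0 to n = 1.37) the reflected ray undergoes a half-wave phase shift.
Ray reflecting at the bottom interface goes from n = 1.37 toward n = 2.89: a half-wave phase shift.
Net: no relative phase inversion (both shifts match).
So the condition for destructive reflection is 2 n t = (m + ½) λ.
The third-smallest nonzero thickness corresponds to m = 2: t = (m + ½) λ / (2 n) = 2.50 × 483 / (2 × 1.37) = 441 nm.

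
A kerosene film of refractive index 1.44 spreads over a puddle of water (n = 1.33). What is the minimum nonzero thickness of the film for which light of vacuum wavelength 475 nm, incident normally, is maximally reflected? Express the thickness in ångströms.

At the upper boundary (n = 1.0 to n = 1.44) the reflected ray undergoes a half-wave phase shift.
Ray reflecting at the bottom interface goes from n = 1.44 toward n = 1.33: no phase shift.
The two reflections differ by half a wavelength.
With one net inversion, constructive interference in reflection requires 2 n t = (m + ½) λ.
Minimum at m = 0: t = λ / (4 n) = 475 / (4 × 1.44) = 82.5 nm.

825 Å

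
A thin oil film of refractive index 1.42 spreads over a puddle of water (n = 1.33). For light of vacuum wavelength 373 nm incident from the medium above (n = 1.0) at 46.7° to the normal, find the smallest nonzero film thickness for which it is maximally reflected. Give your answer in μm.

Top surface (1.0 → 1.42): reflection off a higher-index medium gives a half-wave phase shift.
At the lower boundary (n = 1.42 to n = 1.33) the reflected ray undergoes no phase shift.
Net: one phase inversion between the two reflected rays.
With one net inversion, constructive interference in reflection requires 2 n t cos θ_r = (m + ½) λ.
Snell's law: 1.0 sin 46.7° = 1.42 sin θ_r → sin θ_r = 0.513, cos θ_r = 0.859.
Minimum at m = 0: t = λ / (4 n cos θ_r) = 373 / (4 × 1.42 × 0.859) = 76.5 nm.

0.0765 μm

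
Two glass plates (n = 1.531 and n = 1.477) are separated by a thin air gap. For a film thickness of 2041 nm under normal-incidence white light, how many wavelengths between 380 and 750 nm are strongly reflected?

6

Ray reflecting at the top interface goes from n = 1.531 toward n = 1.0: no phase shift.
Ray reflecting at the bottom interface goes from n = 1.0 toward n = 1.477: a half-wave phase shift.
Net: one phase inversion between the two reflected rays.
For maximum reflection here: 2 n t = (m + ½) λ.
λ = 2 n t / (m + ½) = 4082 / (m + ½) nm.
m=4: 907 nm (IR); m=5: 742 nm (visible); m=6: 628 nm (visible); m=7: 544 nm (visible); m=8: 480 nm (visible); m=9: 430 nm (visible); m=10: 389 nm (visible); m=11: 355 nm (UV).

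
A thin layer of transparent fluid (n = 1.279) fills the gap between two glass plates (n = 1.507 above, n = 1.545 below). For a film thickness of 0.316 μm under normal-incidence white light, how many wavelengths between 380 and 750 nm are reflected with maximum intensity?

Ray reflecting at the top interface goes from n = 1.507 toward n = 1.279: no phase shift.
Bottom surface (1.279 → 1.545): reflection off a higher-index medium gives a half-wave phase shift.
Exactly one π shift → a net half-wave offset.
With one net inversion, constructive interference in reflection requires 2 n t = (m + ½) λ.
λ = 2 n t / (m + ½) = 808 / (m + ½) nm.
m=0: 1617 nm (IR); m=1: 539 nm (visible); m=2: 323 nm (UV).

1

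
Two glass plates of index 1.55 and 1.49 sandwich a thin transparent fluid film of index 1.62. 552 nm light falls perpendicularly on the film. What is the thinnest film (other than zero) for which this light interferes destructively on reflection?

170 nm

At the upper boundary (n = 1.55 to n = 1.62) the reflected ray undergoes a half-wave phase shift.
Bottom surface (1.62 → 1.49): reflection off a lower-index medium gives no phase shift.
Exactly one π shift → a net half-wave offset.
With one net inversion, destructive interference in reflection requires 2 n t = m λ.
Minimum nonzero at m = 1: t = λ / (2 n) = 552 / (2 × 1.62) = 170 nm.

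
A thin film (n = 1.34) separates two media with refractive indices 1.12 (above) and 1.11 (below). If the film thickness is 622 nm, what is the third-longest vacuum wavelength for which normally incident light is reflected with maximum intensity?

667 nm

Ray reflecting at the top interface goes from n = 1.12 toward n = 1.34: a half-wave phase shift.
At the lower boundary (n = 1.34 to n = 1.11) the reflected ray undergoes no phase shift.
Exactly one π shift → a net half-wave offset.
For bright reflection here: 2 n t = (m + ½) λ.
λ = 2 n t / (m + ½). The third-longest wavelength is m = 2: λ = 2 × 1.34 × 622 / 2.50 = 667 nm.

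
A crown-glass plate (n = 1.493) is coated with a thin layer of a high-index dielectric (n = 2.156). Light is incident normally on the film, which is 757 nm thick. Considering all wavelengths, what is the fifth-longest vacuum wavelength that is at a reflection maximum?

At the upper boundary (n = 1.0 to n = 2.156) the reflected ray undergoes a half-wave phase shift.
At the lower boundary (n = 2.156 to n = 1.493) the reflected ray undergoes no phase shift.
The two reflections differ by half a wavelength.
With one net inversion, constructive interference in reflection requires 2 n t = (m + ½) λ.
λ = 2 n t / (m + ½). The fifth-longest wavelength is m = 4: λ = 2 × 2.156 × 757 / 4.50 = 725 nm.

725 nm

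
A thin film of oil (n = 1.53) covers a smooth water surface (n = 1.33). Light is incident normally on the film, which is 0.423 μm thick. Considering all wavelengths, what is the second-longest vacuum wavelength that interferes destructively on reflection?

Ray reflecting at the top interface goes from n = 1.0 toward n = 1.53: a half-wave phase shift.
Ray reflecting at the bottom interface goes from n = 1.53 toward n = 1.33: no phase shift.
The two reflections differ by half a wavelength.
So the condition for destructive reflection is 2 n t = m λ.
λ = 2 n t / m. The second-longest wavelength is m = 2: λ = 2 × 1.53 × 423 / 2.00 = 647 nm.

647 nm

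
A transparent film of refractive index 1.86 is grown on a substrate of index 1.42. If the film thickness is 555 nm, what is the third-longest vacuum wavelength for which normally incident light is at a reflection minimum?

688 nm

At the upper boundary (n = 1.0 to n = 1.86) the reflected ray undergoes a half-wave phase shift.
Ray reflecting at the bottom interface goes from n = 1.86 toward n = 1.42: no phase shift.
Exactly one π shift → a net half-wave offset.
So the condition for destructive reflection is 2 n t = m λ.
λ = 2 n t / m. The third-longest wavelength is m = 3: λ = 2 × 1.86 × 555 / 3.00 = 688 nm.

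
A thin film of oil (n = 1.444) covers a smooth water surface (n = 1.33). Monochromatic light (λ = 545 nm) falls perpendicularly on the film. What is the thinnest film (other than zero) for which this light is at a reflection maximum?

At the upper boundary (n = 1.0 to n = 1.444) the reflected ray undergoes a half-wave phase shift.
Bottom surface (1.444 → 1.33): reflection off a lower-index medium gives no phase shift.
Net: one phase inversion between the two reflected rays.
So the condition for constructive reflection is 2 n t = (m + ½) λ.
Minimum at m = 0: t = λ / (4 n) = 545 / (4 × 1.444) = 94.4 nm.

94.4 nm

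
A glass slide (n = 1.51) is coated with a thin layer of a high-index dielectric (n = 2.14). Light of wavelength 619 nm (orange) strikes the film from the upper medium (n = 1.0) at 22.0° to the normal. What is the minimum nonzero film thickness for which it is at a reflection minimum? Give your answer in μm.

0.147 μm

Top surface (1.0 → 2.14): reflection off a higher-index medium gives a half-wave phase shift.
Bottom surface (2.14 → 1.51): reflection off a lower-index medium gives no phase shift.
The two reflections differ by half a wavelength.
With one net inversion, destructive interference in reflection requires 2 n t cos θ_r = m λ.
Snell's law: 1.0 sin 22.0° = 2.14 sin θ_r → sin θ_r = 0.175, cos θ_r = 0.985.
Minimum nonzero at m = 1: t = λ / (2 n cos θ_r) = 619 / (2 × 2.14 × 0.985) = 147 nm.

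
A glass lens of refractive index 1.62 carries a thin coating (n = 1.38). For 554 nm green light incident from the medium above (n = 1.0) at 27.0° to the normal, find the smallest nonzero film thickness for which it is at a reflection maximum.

213 nm

Top surface (1.0 → 1.38): reflection off a higher-index medium gives a half-wave phase shift.
Ray reflecting at the bottom interface goes from n = 1.38 toward n = 1.62: a half-wave phase shift.
The two reflections carry the same phase change, so no net offset.
With no net inversion, constructive interference in reflection requires 2 n t cos θ_r = m λ.
Snell's law: 1.0 sin 27.0° = 1.38 sin θ_r → sin θ_r = 0.329, cos θ_r = 0.944.
Minimum nonzero at m = 1: t = λ / (2 n cos θ_r) = 554 / (2 × 1.38 × 0.944) = 213 nm.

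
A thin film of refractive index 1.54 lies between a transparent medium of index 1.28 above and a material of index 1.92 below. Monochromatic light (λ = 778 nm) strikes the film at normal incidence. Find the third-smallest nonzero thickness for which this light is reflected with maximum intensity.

758 nm

At the upper boundary (n = 1.28 to n = 1.54) the reflected ray undergoes a half-wave phase shift.
At the lower boundary (n = 1.54 to n = 1.92) the reflected ray undergoes a half-wave phase shift.
Net: no relative phase inversion (both shifts match).
For bright reflection here: 2 n t = m λ.
The third-smallest nonzero thickness corresponds to m = 3: t = m λ / (2 n) = 3.00 × 778 / (2 × 1.54) = 758 nm.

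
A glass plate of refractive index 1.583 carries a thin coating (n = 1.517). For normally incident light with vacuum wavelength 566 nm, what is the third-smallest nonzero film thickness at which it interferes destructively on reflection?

466 nm

Top surface (1.0 → 1.517): reflection off a higher-index medium gives a half-wave phase shift.
Bottom surface (1.517 → 1.583): reflection off a higher-index medium gives a half-wave phase shift.
The two reflections carry the same phase change, so no net offset.
For dark reflection here: 2 n t = (m + ½) λ.
The third-smallest nonzero thickness corresponds to m = 2: t = (m + ½) λ / (2 n) = 2.50 × 566 / (2 × 1.517) = 466 nm.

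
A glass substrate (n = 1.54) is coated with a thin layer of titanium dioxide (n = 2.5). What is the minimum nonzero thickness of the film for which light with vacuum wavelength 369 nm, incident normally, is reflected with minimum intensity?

73.8 nm

Top surface (1.0 → 2.5): reflection off a higher-index medium gives a half-wave phase shift.
Bottom surface (2.5 → 1.54): reflection off a lower-index medium gives no phase shift.
Net: one phase inversion between the two reflected rays.
For dark reflection here: 2 n t = m λ.
Minimum nonzero at m = 1: t = λ / (2 n) = 369 / (2 × 2.5) = 73.8 nm.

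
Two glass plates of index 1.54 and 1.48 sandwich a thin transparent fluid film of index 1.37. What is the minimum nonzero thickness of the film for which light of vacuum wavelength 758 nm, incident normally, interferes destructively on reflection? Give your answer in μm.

0.277 μm

Top surface (1.54 → 1.37): reflection off a lower-index medium gives no phase shift.
At the lower boundary (n = 1.37 to n = 1.48) the reflected ray undergoes a half-wave phase shift.
Net: one phase inversion between the two reflected rays.
So the condition for destructive reflection is 2 n t = m λ.
Minimum nonzero at m = 1: t = λ / (2 n) = 758 / (2 × 1.37) = 277 nm.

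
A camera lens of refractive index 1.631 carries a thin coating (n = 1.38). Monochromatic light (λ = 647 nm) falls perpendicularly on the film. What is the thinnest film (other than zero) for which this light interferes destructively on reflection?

117 nm

At the upper boundary (n = 1.0 to n = 1.38) the reflected ray undergoes a half-wave phase shift.
Bottom surface (1.38 → 1.631): reflection off a higher-index medium gives a half-wave phase shift.
Zero or two π shifts → no net half-wave offset.
So the condition for destructive reflection is 2 n t = (m + ½) λ.
Minimum at m = 0: t = λ / (4 n) = 647 / (4 × 1.38) = 117 nm.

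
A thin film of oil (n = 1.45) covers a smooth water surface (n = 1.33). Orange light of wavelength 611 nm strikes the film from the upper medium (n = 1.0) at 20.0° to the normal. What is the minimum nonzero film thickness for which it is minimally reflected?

217 nm

At the upper boundary (n = 1.0 to n = 1.45) the reflected ray undergoes a half-wave phase shift.
Bottom surface (1.45 → 1.33): reflection off a lower-index medium gives no phase shift.
Exactly one π shift → a net half-wave offset.
So the condition for destructive reflection is 2 n t cos θ_r = m λ.
Snell's law: 1.0 sin 20.0° = 1.45 sin θ_r → sin θ_r = 0.236, cos θ_r = 0.972.
Minimum nonzero at m = 1: t = λ / (2 n cos θ_r) = 611 / (2 × 1.45 × 0.972) = 217 nm.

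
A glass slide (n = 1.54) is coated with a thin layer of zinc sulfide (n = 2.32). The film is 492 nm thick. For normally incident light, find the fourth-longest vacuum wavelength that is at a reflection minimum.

571 nm

Ray reflecting at the top interface goes from n = 1.0 toward n = 2.32: a half-wave phase shift.
At the lower boundary (n = 2.32 to n = 1.54) the reflected ray undergoes no phase shift.
Net: one phase inversion between the two reflected rays.
So the condition for destructive reflection is 2 n t = m λ.
λ = 2 n t / m. The fourth-longest wavelength is m = 4: λ = 2 × 2.32 × 492 / 4.00 = 571 nm.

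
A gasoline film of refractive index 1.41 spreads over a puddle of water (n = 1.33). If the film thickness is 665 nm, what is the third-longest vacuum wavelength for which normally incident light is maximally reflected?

750 nm

At the upper boundary (n = 1.0 to n = 1.41) the reflected ray undergoes a half-wave phase shift.
Bottom surface (1.41 → 1.33): reflection off a lower-index medium gives no phase shift.
Net: one phase inversion between the two reflected rays.
For maximum reflection here: 2 n t = (m + ½) λ.
λ = 2 n t / (m + ½). The third-longest wavelength is m = 2: λ = 2 × 1.41 × 665 / 2.50 = 750 nm.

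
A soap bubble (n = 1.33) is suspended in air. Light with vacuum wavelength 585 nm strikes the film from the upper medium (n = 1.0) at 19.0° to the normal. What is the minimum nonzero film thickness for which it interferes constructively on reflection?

113 nm

Top surface (1.0 → 1.33): reflection off a higher-index medium gives a half-wave phase shift.
Bottom surface (1.33 → 1.0): reflection off a lower-index medium gives no phase shift.
The two reflections differ by half a wavelength.
With one net inversion, constructive interference in reflection requires 2 n t cos θ_r = (m + ½) λ.
Snell's law: 1.0 sin 19.0° = 1.33 sin θ_r → sin θ_r = 0.245, cos θ_r = 0.970.
Minimum at m = 0: t = λ / (4 n cos θ_r) = 585 / (4 × 1.33 × 0.970) = 113 nm.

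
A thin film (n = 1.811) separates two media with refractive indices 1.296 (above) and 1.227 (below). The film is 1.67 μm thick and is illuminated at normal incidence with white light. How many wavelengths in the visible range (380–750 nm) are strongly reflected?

Ray reflecting at the top interface goes from n = 1.296 toward n = 1.811: a half-wave phase shift.
At the lower boundary (n = 1.811 to n = 1.227) the reflected ray undergoes no phase shift.
Exactly one π shift → a net half-wave offset.
For maximum reflection here: 2 n t = (m + ½) λ.
λ = 2 n t / (m + ½) = 6049 / (m + ½) nm.
m=7: 806 nm (IR); m=8: 712 nm (visible); m=9: 637 nm (visible); m=10: 576 nm (visible); m=11: 526 nm (visible); m=12: 484 nm (visible); m=13: 448 nm (visible); m=14: 417 nm (visible); m=15: 390 nm (visible); m=16: 367 nm (UV).

8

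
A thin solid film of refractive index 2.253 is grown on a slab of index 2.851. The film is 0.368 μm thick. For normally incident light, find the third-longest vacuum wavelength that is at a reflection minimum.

663 nm

At the upper boundary (n = 1.0 to n = 2.253) the reflected ray undergoes a half-wave phase shift.
At the lower boundary (n = 2.253 to n = 2.851) the reflected ray undergoes a half-wave phase shift.
The two reflections carry the same phase change, so no net offset.
With no net inversion, destructive interference in reflection requires 2 n t = (m + ½) λ.
λ = 2 n t / (m + ½). The third-longest wavelength is m = 2: λ = 2 × 2.253 × 368 / 2.50 = 663 nm.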